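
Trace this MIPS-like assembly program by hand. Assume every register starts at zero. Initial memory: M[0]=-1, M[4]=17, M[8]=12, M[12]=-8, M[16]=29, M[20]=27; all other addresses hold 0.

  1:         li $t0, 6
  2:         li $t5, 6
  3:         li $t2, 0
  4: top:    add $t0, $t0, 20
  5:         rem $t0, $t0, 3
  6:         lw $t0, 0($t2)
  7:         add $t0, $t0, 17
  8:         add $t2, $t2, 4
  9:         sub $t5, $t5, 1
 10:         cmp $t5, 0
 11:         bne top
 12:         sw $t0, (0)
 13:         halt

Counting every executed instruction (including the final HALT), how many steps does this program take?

$t0=6
$t5=6
$t2=0
$t0=6+20=26
$t0=26%3=2
$t0=M[0]=-1
$t0=(-1)+17=16
$t2=0+4=4
$t5=6-1=5
cmp $t5, 0  (cmp 5,0)
bne top: taken
$t0=16+20=36
$t0=36%3=0
$t0=M[4]=17
$t0=17+17=34
$t2=4+4=8
$t5=5-1=4
cmp $t5, 0  (cmp 4,0)
bne top: taken
$t0=34+20=54
$t0=54%3=0
$t0=M[8]=12
$t0=12+17=29
$t2=8+4=12
$t5=4-1=3
cmp $t5, 0  (cmp 3,0)
bne top: taken
$t0=29+20=49
$t0=49%3=1
$t0=M[12]=-8
$t0=(-8)+17=9
$t2=12+4=16
$t5=3-1=2
cmp $t5, 0  (cmp 2,0)
bne top: taken
$t0=9+20=29
$t0=29%3=2
$t0=M[16]=29
$t0=29+17=46
$t2=16+4=20
$t5=2-1=1
cmp $t5, 0  (cmp 1,0)
bne top: taken
$t0=46+20=66
$t0=66%3=0
$t0=M[20]=27
$t0=27+17=44
$t2=20+4=24
$t5=1-1=0
cmp $t5, 0  (cmp 0,0)
bne top: not taken
sw $t0, (0) → M[0]=44
halt.
Total executed instructions: 53.

53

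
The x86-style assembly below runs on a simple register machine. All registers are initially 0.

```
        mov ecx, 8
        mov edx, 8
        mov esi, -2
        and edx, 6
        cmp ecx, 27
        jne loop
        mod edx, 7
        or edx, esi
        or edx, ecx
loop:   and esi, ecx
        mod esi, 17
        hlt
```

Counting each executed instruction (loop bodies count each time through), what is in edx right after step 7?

ecx=8
edx=8
esi=-2
edx=8&6=0
cmp ecx, 27  (cmp 8,27)
jne loop: taken
esi=(-2)&8=8
After step 7: edx = 0.

0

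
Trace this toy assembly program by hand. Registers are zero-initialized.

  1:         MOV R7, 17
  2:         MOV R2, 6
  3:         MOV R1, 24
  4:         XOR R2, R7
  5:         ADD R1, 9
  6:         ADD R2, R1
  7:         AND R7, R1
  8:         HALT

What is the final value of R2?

56

after MOV R7, 17: R7=17
after MOV R2, 6: R2=6
after MOV R1, 24: R1=24
after XOR R2, R7: R2=6^17=23
after ADD R1, 9: R1=24+9=33
after ADD R2, R1: R2=23+33=56
after AND R7, R1: R7=17&33=1
halt.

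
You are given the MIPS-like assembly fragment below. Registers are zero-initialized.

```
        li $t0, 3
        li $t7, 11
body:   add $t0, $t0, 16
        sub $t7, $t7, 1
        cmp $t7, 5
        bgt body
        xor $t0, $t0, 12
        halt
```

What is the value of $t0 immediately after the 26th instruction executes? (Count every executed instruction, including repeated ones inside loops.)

after li $t0, 3: $t0=3
after li $t7, 11: $t7=11
after add $t0, $t0, 16: $t0=3+16=19
after sub $t7, $t7, 1: $t7=11-1=10
cmp $t7, 5  (cmp 10,5)
bgt body: taken
after add $t0, $t0, 16: $t0=19+16=35
after sub $t7, $t7, 1: $t7=10-1=9
cmp $t7, 5  (cmp 9,5)
bgt body: taken
after add $t0, $t0, 16: $t0=35+16=51
after sub $t7, $t7, 1: $t7=9-1=8
cmp $t7, 5  (cmp 8,5)
bgt body: taken
after add $t0, $t0, 16: $t0=51+16=67
after sub $t7, $t7, 1: $t7=8-1=7
cmp $t7, 5  (cmp 7,5)
bgt body: taken
after add $t0, $t0, 16: $t0=67+16=83
after sub $t7, $t7, 1: $t7=7-1=6
cmp $t7, 5  (cmp 6,5)
bgt body: taken
after add $t0, $t0, 16: $t0=83+16=99
after sub $t7, $t7, 1: $t7=6-1=5
cmp $t7, 5  (cmp 5,5)
bgt body: not taken
After step 26: $t0 = 99.

99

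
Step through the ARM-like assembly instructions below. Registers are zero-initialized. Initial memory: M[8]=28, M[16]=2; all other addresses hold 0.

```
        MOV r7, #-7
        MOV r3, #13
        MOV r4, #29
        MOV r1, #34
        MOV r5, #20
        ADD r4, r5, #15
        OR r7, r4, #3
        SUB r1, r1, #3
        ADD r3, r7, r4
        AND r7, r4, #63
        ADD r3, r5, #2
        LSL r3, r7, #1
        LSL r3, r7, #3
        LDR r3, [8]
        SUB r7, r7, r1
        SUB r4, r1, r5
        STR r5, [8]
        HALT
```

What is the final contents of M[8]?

20

MOV r7, #-7 → r7=-7
MOV r3, #13 → r3=13
MOV r4, #29 → r4=29
MOV r1, #34 → r1=34
MOV r5, #20 → r5=20
ADD r4, r5, #15 → r4=20+15=35
OR r7, r4, #3 → r7=35|3=35
SUB r1, r1, #3 → r1=34-3=31
ADD r3, r7, r4 → r3=35+35=70
AND r7, r4, #63 → r7=35&63=35
ADD r3, r5, #2 → r3=20+2=22
LSL r3, r7, #1 → r3=35<<1=70
LSL r3, r7, #3 → r3=35<<3=280
LDR r3, [8] → r3=M[8]=28
SUB r7, r7, r1 → r7=35-31=4
SUB r4, r1, r5 → r4=31-20=11
STR r5, [8] → M[8]=20
halt.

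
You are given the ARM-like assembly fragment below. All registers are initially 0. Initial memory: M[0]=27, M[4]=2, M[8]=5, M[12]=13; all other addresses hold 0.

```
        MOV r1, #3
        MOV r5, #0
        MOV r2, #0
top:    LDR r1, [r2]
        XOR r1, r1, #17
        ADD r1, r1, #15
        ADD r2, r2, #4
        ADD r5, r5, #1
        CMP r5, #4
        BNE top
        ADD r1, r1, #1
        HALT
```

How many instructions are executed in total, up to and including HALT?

33

r1=3
r5=0
r2=0
r1=M[0]=27
r1=27^17=10
r1=10+15=25
r2=0+4=4
r5=0+1=1
CMP r5, #4  (cmp 1,4)
BNE top: taken
r1=M[4]=2
r1=2^17=19
r1=19+15=34
r2=4+4=8
r5=1+1=2
CMP r5, #4  (cmp 2,4)
BNE top: taken
r1=M[8]=5
r1=5^17=20
r1=20+15=35
r2=8+4=12
r5=2+1=3
CMP r5, #4  (cmp 3,4)
BNE top: taken
r1=M[12]=13
r1=13^17=28
r1=28+15=43
r2=12+4=16
r5=3+1=4
CMP r5, #4  (cmp 4,4)
BNE top: not taken
r1=43+1=44
halt.
Total executed instructions: 33.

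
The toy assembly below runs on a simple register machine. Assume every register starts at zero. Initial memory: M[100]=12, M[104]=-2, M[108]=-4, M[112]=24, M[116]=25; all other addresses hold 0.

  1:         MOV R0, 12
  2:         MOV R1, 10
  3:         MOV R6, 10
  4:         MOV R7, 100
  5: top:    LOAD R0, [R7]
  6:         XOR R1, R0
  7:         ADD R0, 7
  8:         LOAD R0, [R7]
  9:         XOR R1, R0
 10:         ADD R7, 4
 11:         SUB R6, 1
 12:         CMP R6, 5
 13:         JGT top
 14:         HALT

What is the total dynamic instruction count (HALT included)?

50

MOV R0, 12 → R0=12
MOV R1, 10 → R1=10
MOV R6, 10 → R6=10
MOV R7, 100 → R7=100
LOAD R0, [R7] → R0=M[100]=12
XOR R1, R0 → R1=10^12=6
ADD R0, 7 → R0=12+7=19
LOAD R0, [R7] → R0=M[100]=12
XOR R1, R0 → R1=6^12=10
ADD R7, 4 → R7=100+4=104
SUB R6, 1 → R6=10-1=9
CMP R6, 5  (cmp 9,5)
JGT top: taken
LOAD R0, [R7] → R0=M[104]=-2
XOR R1, R0 → R1=10^(-2)=-12
ADD R0, 7 → R0=(-2)+7=5
LOAD R0, [R7] → R0=M[104]=-2
XOR R1, R0 → R1=(-12)^(-2)=10
ADD R7, 4 → R7=104+4=108
SUB R6, 1 → R6=9-1=8
CMP R6, 5  (cmp 8,5)
JGT top: taken
LOAD R0, [R7] → R0=M[108]=-4
XOR R1, R0 → R1=10^(-4)=-10
ADD R0, 7 → R0=(-4)+7=3
LOAD R0, [R7] → R0=M[108]=-4
XOR R1, R0 → R1=(-10)^(-4)=10
ADD R7, 4 → R7=108+4=112
SUB R6, 1 → R6=8-1=7
CMP R6, 5  (cmp 7,5)
JGT top: taken
LOAD R0, [R7] → R0=M[112]=24
XOR R1, R0 → R1=10^24=18
ADD R0, 7 → R0=24+7=31
LOAD R0, [R7] → R0=M[112]=24
XOR R1, R0 → R1=18^24=10
ADD R7, 4 → R7=112+4=116
SUB R6, 1 → R6=7-1=6
CMP R6, 5  (cmp 6,5)
JGT top: taken
LOAD R0, [R7] → R0=M[116]=25
XOR R1, R0 → R1=10^25=19
ADD R0, 7 → R0=25+7=32
LOAD R0, [R7] → R0=M[116]=25
XOR R1, R0 → R1=19^25=10
ADD R7, 4 → R7=116+4=120
SUB R6, 1 → R6=6-1=5
CMP R6, 5  (cmp 5,5)
JGT top: not taken
halt.
Total executed instructions: 50.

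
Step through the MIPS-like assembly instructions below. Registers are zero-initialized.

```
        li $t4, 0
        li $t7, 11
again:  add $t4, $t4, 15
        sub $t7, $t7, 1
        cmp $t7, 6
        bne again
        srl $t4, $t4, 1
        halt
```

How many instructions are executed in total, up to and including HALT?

li $t4, 0 → $t4=0
li $t7, 11 → $t7=11
add $t4, $t4, 15 → $t4=0+15=15
sub $t7, $t7, 1 → $t7=11-1=10
cmp $t7, 6  (cmp 10,6)
bne again: taken
add $t4, $t4, 15 → $t4=15+15=30
sub $t7, $t7, 1 → $t7=10-1=9
cmp $t7, 6  (cmp 9,6)
bne again: taken
add $t4, $t4, 15 → $t4=30+15=45
sub $t7, $t7, 1 → $t7=9-1=8
cmp $t7, 6  (cmp 8,6)
bne again: taken
add $t4, $t4, 15 → $t4=45+15=60
sub $t7, $t7, 1 → $t7=8-1=7
cmp $t7, 6  (cmp 7,6)
bne again: taken
add $t4, $t4, 15 → $t4=60+15=75
sub $t7, $t7, 1 → $t7=7-1=6
cmp $t7, 6  (cmp 6,6)
bne again: not taken
srl $t4, $t4, 1 → $t4=75>>1=37
halt.
Total executed instructions: 24.

24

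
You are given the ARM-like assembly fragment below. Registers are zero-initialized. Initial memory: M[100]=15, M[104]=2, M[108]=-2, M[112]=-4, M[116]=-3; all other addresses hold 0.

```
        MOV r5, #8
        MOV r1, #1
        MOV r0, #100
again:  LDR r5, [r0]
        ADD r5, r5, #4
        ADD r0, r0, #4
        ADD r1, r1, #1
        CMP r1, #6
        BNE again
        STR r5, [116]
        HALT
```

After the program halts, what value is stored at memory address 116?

1

MOV r5, #8 → r5=8
MOV r1, #1 → r1=1
MOV r0, #100 → r0=100
LDR r5, [r0] → r5=M[100]=15
ADD r5, r5, #4 → r5=15+4=19
ADD r0, r0, #4 → r0=100+4=104
ADD r1, r1, #1 → r1=1+1=2
CMP r1, #6  (cmp 2,6)
BNE again: taken
LDR r5, [r0] → r5=M[104]=2
ADD r5, r5, #4 → r5=2+4=6
ADD r0, r0, #4 → r0=104+4=108
ADD r1, r1, #1 → r1=2+1=3
CMP r1, #6  (cmp 3,6)
BNE again: taken
LDR r5, [r0] → r5=M[108]=-2
ADD r5, r5, #4 → r5=(-2)+4=2
ADD r0, r0, #4 → r0=108+4=112
ADD r1, r1, #1 → r1=3+1=4
CMP r1, #6  (cmp 4,6)
BNE again: taken
LDR r5, [r0] → r5=M[112]=-4
ADD r5, r5, #4 → r5=(-4)+4=0
ADD r0, r0, #4 → r0=112+4=116
ADD r1, r1, #1 → r1=4+1=5
CMP r1, #6  (cmp 5,6)
BNE again: taken
LDR r5, [r0] → r5=M[116]=-3
ADD r5, r5, #4 → r5=(-3)+4=1
ADD r0, r0, #4 → r0=116+4=120
ADD r1, r1, #1 → r1=5+1=6
CMP r1, #6  (cmp 6,6)
BNE again: not taken
STR r5, [116] → M[116]=1
halt.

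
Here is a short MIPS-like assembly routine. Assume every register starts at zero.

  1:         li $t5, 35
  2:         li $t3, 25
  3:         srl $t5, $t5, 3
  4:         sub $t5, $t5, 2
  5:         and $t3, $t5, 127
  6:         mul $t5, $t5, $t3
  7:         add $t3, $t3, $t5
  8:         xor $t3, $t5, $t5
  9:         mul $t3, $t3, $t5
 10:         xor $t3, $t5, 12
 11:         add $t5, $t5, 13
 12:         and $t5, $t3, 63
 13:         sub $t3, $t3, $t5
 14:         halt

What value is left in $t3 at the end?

li $t5, 35 → $t5=35
li $t3, 25 → $t3=25
srl $t5, $t5, 3 → $t5=35>>3=4
sub $t5, $t5, 2 → $t5=4-2=2
and $t3, $t5, 127 → $t3=2&127=2
mul $t5, $t5, $t3 → $t5=2*2=4
add $t3, $t3, $t5 → $t3=2+4=6
xor $t3, $t5, $t5 → $t3=4^4=0
mul $t3, $t3, $t5 → $t3=0*4=0
xor $t3, $t5, 12 → $t3=4^12=8
add $t5, $t5, 13 → $t5=4+13=17
and $t5, $t3, 63 → $t5=8&63=8
sub $t3, $t3, $t5 → $t3=8-8=0
halt.

0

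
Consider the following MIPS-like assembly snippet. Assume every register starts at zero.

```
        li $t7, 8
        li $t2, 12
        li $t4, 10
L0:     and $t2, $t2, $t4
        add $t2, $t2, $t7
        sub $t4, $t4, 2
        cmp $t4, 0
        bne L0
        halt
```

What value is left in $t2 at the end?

8

li $t7, 8 → $t7=8
li $t2, 12 → $t2=12
li $t4, 10 → $t4=10
and $t2, $t2, $t4 → $t2=12&10=8
add $t2, $t2, $t7 → $t2=8+8=16
sub $t4, $t4, 2 → $t4=10-2=8
cmp $t4, 0  (cmp 8,0)
bne L0: taken
and $t2, $t2, $t4 → $t2=16&8=0
add $t2, $t2, $t7 → $t2=0+8=8
sub $t4, $t4, 2 → $t4=8-2=6
cmp $t4, 0  (cmp 6,0)
bne L0: taken
and $t2, $t2, $t4 → $t2=8&6=0
add $t2, $t2, $t7 → $t2=0+8=8
sub $t4, $t4, 2 → $t4=6-2=4
cmp $t4, 0  (cmp 4,0)
bne L0: taken
and $t2, $t2, $t4 → $t2=8&4=0
add $t2, $t2, $t7 → $t2=0+8=8
sub $t4, $t4, 2 → $t4=4-2=2
cmp $t4, 0  (cmp 2,0)
bne L0: taken
and $t2, $t2, $t4 → $t2=8&2=0
add $t2, $t2, $t7 → $t2=0+8=8
sub $t4, $t4, 2 → $t4=2-2=0
cmp $t4, 0  (cmp 0,0)
bne L0: not taken
halt.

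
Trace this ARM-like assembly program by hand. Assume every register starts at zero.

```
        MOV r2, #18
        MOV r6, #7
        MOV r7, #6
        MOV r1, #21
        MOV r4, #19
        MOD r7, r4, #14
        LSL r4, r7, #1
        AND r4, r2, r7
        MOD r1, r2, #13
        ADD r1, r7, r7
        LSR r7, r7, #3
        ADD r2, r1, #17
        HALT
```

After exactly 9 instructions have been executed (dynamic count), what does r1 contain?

5

MOV r2, #18 → r2=18
MOV r6, #7 → r6=7
MOV r7, #6 → r7=6
MOV r1, #21 → r1=21
MOV r4, #19 → r4=19
MOD r7, r4, #14 → r7=19%14=5
LSL r4, r7, #1 → r4=5<<1=10
AND r4, r2, r7 → r4=18&5=0
MOD r1, r2, #13 → r1=18%13=5
After step 9: r1 = 5.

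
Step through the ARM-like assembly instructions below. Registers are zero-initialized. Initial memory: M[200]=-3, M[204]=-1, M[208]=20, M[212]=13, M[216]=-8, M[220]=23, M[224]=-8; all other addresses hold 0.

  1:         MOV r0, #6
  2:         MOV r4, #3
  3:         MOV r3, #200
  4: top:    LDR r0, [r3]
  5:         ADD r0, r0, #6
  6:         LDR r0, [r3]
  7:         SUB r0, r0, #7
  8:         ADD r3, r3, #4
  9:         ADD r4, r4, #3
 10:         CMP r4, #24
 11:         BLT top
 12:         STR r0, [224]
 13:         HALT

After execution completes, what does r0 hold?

MOV r0, #6 → r0=6
MOV r4, #3 → r4=3
MOV r3, #200 → r3=200
LDR r0, [r3] → r0=M[200]=-3
ADD r0, r0, #6 → r0=(-3)+6=3
LDR r0, [r3] → r0=M[200]=-3
SUB r0, r0, #7 → r0=(-3)-7=-10
ADD r3, r3, #4 → r3=200+4=204
ADD r4, r4, #3 → r4=3+3=6
CMP r4, #24  (cmp 6,24)
BLT top: taken
LDR r0, [r3] → r0=M[204]=-1
ADD r0, r0, #6 → r0=(-1)+6=5
LDR r0, [r3] → r0=M[204]=-1
SUB r0, r0, #7 → r0=(-1)-7=-8
ADD r3, r3, #4 → r3=204+4=208
ADD r4, r4, #3 → r4=6+3=9
CMP r4, #24  (cmp 9,24)
BLT top: taken
LDR r0, [r3] → r0=M[208]=20
ADD r0, r0, #6 → r0=20+6=26
LDR r0, [r3] → r0=M[208]=20
SUB r0, r0, #7 → r0=20-7=13
ADD r3, r3, #4 → r3=208+4=212
ADD r4, r4, #3 → r4=9+3=12
CMP r4, #24  (cmp 12,24)
BLT top: taken
LDR r0, [r3] → r0=M[212]=13
ADD r0, r0, #6 → r0=13+6=19
LDR r0, [r3] → r0=M[212]=13
SUB r0, r0, #7 → r0=13-7=6
ADD r3, r3, #4 → r3=212+4=216
ADD r4, r4, #3 → r4=12+3=15
CMP r4, #24  (cmp 15,24)
BLT top: taken
LDR r0, [r3] → r0=M[216]=-8
ADD r0, r0, #6 → r0=(-8)+6=-2
LDR r0, [r3] → r0=M[216]=-8
SUB r0, r0, #7 → r0=(-8)-7=-15
ADD r3, r3, #4 → r3=216+4=220
ADD r4, r4, #3 → r4=15+3=18
CMP r4, #24  (cmp 18,24)
BLT top: taken
LDR r0, [r3] → r0=M[220]=23
ADD r0, r0, #6 → r0=23+6=29
LDR r0, [r3] → r0=M[220]=23
SUB r0, r0, #7 → r0=23-7=16
ADD r3, r3, #4 → r3=220+4=224
ADD r4, r4, #3 → r4=18+3=21
CMP r4, #24  (cmp 21,24)
BLT top: taken
LDR r0, [r3] → r0=M[224]=-8
ADD r0, r0, #6 → r0=(-8)+6=-2
LDR r0, [r3] → r0=M[224]=-8
SUB r0, r0, #7 → r0=(-8)-7=-15
ADD r3, r3, #4 → r3=224+4=228
ADD r4, r4, #3 → r4=21+3=24
CMP r4, #24  (cmp 24,24)
BLT top: not taken
STR r0, [224] → M[224]=-15
halt.

-15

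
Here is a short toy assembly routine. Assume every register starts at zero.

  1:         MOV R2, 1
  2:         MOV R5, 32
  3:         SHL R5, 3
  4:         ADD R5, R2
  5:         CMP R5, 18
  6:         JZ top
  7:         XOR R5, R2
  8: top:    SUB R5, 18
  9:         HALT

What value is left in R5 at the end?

238

R2=1
R5=32
R5=32<<3=256
R5=256+1=257
CMP R5, 18  (cmp 257,18)
JZ top: not taken
R5=257^1=256
R5=256-18=238
halt.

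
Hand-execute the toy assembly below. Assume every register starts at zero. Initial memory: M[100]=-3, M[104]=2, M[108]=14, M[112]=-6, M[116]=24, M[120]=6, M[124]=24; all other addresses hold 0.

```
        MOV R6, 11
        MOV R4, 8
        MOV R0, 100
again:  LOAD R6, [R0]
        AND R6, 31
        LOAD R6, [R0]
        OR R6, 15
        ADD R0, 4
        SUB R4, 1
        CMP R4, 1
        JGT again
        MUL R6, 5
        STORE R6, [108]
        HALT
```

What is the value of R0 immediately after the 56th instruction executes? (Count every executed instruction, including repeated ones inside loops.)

after MOV R6, 11: R6=11
after MOV R4, 8: R4=8
after MOV R0, 100: R0=100
after LOAD R6, [R0]: R6=M[100]=-3
after AND R6, 31: R6=(-3)&31=29
after LOAD R6, [R0]: R6=M[100]=-3
after OR R6, 15: R6=(-3)|15=-1
after ADD R0, 4: R0=100+4=104
after SUB R4, 1: R4=8-1=7
CMP R4, 1  (cmp 7,1)
JGT again: taken
after LOAD R6, [R0]: R6=M[104]=2
after AND R6, 31: R6=2&31=2
after LOAD R6, [R0]: R6=M[104]=2
after OR R6, 15: R6=2|15=15
after ADD R0, 4: R0=104+4=108
after SUB R4, 1: R4=7-1=6
CMP R4, 1  (cmp 6,1)
JGT again: taken
after LOAD R6, [R0]: R6=M[108]=14
after AND R6, 31: R6=14&31=14
after LOAD R6, [R0]: R6=M[108]=14
after OR R6, 15: R6=14|15=15
after ADD R0, 4: R0=108+4=112
after SUB R4, 1: R4=6-1=5
CMP R4, 1  (cmp 5,1)
JGT again: taken
after LOAD R6, [R0]: R6=M[112]=-6
after AND R6, 31: R6=(-6)&31=26
after LOAD R6, [R0]: R6=M[112]=-6
after OR R6, 15: R6=(-6)|15=-1
after ADD R0, 4: R0=112+4=116
after SUB R4, 1: R4=5-1=4
CMP R4, 1  (cmp 4,1)
JGT again: taken
after LOAD R6, [R0]: R6=M[116]=24
after AND R6, 31: R6=24&31=24
after LOAD R6, [R0]: R6=M[116]=24
after OR R6, 15: R6=24|15=31
after ADD R0, 4: R0=116+4=120
after SUB R4, 1: R4=4-1=3
CMP R4, 1  (cmp 3,1)
JGT again: taken
after LOAD R6, [R0]: R6=M[120]=6
after AND R6, 31: R6=6&31=6
after LOAD R6, [R0]: R6=M[120]=6
after OR R6, 15: R6=6|15=15
after ADD R0, 4: R0=120+4=124
after SUB R4, 1: R4=3-1=2
CMP R4, 1  (cmp 2,1)
JGT again: taken
after LOAD R6, [R0]: R6=M[124]=24
after AND R6, 31: R6=24&31=24
after LOAD R6, [R0]: R6=M[124]=24
after OR R6, 15: R6=24|15=31
after ADD R0, 4: R0=124+4=128
After step 56: R0 = 128.

128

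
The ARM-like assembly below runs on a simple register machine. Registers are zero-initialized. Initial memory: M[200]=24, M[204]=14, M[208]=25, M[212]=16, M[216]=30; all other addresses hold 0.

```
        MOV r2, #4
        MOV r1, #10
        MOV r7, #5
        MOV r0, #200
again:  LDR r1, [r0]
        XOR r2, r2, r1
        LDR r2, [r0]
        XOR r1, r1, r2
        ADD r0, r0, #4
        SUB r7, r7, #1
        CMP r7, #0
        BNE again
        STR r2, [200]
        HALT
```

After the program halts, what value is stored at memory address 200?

30

MOV r2, #4 → r2=4
MOV r1, #10 → r1=10
MOV r7, #5 → r7=5
MOV r0, #200 → r0=200
LDR r1, [r0] → r1=M[200]=24
XOR r2, r2, r1 → r2=4^24=28
LDR r2, [r0] → r2=M[200]=24
XOR r1, r1, r2 → r1=24^24=0
ADD r0, r0, #4 → r0=200+4=204
SUB r7, r7, #1 → r7=5-1=4
CMP r7, #0  (cmp 4,0)
BNE again: taken
LDR r1, [r0] → r1=M[204]=14
XOR r2, r2, r1 → r2=24^14=22
LDR r2, [r0] → r2=M[204]=14
XOR r1, r1, r2 → r1=14^14=0
ADD r0, r0, #4 → r0=204+4=208
SUB r7, r7, #1 → r7=4-1=3
CMP r7, #0  (cmp 3,0)
BNE again: taken
LDR r1, [r0] → r1=M[208]=25
XOR r2, r2, r1 → r2=14^25=23
LDR r2, [r0] → r2=M[208]=25
XOR r1, r1, r2 → r1=25^25=0
ADD r0, r0, #4 → r0=208+4=212
SUB r7, r7, #1 → r7=3-1=2
CMP r7, #0  (cmp 2,0)
BNE again: taken
LDR r1, [r0] → r1=M[212]=16
XOR r2, r2, r1 → r2=25^16=9
LDR r2, [r0] → r2=M[212]=16
XOR r1, r1, r2 → r1=16^16=0
ADD r0, r0, #4 → r0=212+4=216
SUB r7, r7, #1 → r7=2-1=1
CMP r7, #0  (cmp 1,0)
BNE again: taken
LDR r1, [r0] → r1=M[216]=30
XOR r2, r2, r1 → r2=16^30=14
LDR r2, [r0] → r2=M[216]=30
XOR r1, r1, r2 → r1=30^30=0
ADD r0, r0, #4 → r0=216+4=220
SUB r7, r7, #1 → r7=1-1=0
CMP r7, #0  (cmp 0,0)
BNE again: not taken
STR r2, [200] → M[200]=30
halt.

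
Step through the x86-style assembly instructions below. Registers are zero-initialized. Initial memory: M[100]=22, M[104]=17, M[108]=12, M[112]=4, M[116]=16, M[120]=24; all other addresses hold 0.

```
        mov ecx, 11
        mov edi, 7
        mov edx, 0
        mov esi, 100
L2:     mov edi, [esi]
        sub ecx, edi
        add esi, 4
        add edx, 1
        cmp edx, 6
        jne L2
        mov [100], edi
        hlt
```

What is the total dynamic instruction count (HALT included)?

mov ecx, 11 → ecx=11
mov edi, 7 → edi=7
mov edx, 0 → edx=0
mov esi, 100 → esi=100
mov edi, [esi] → edi=M[100]=22
sub ecx, edi → ecx=11-22=-11
add esi, 4 → esi=100+4=104
add edx, 1 → edx=0+1=1
cmp edx, 6  (cmp 1,6)
jne L2: taken
mov edi, [esi] → edi=M[104]=17
sub ecx, edi → ecx=(-11)-17=-28
add esi, 4 → esi=104+4=108
add edx, 1 → edx=1+1=2
cmp edx, 6  (cmp 2,6)
jne L2: taken
mov edi, [esi] → edi=M[108]=12
sub ecx, edi → ecx=(-28)-12=-40
add esi, 4 → esi=108+4=112
add edx, 1 → edx=2+1=3
cmp edx, 6  (cmp 3,6)
jne L2: taken
mov edi, [esi] → edi=M[112]=4
sub ecx, edi → ecx=(-40)-4=-44
add esi, 4 → esi=112+4=116
add edx, 1 → edx=3+1=4
cmp edx, 6  (cmp 4,6)
jne L2: taken
mov edi, [esi] → edi=M[116]=16
sub ecx, edi → ecx=(-44)-16=-60
add esi, 4 → esi=116+4=120
add edx, 1 → edx=4+1=5
cmp edx, 6  (cmp 5,6)
jne L2: taken
mov edi, [esi] → edi=M[120]=24
sub ecx, edi → ecx=(-60)-24=-84
add esi, 4 → esi=120+4=124
add edx, 1 → edx=5+1=6
cmp edx, 6  (cmp 6,6)
jne L2: not taken
mov [100], edi → M[100]=24
halt.
Total executed instructions: 42.

42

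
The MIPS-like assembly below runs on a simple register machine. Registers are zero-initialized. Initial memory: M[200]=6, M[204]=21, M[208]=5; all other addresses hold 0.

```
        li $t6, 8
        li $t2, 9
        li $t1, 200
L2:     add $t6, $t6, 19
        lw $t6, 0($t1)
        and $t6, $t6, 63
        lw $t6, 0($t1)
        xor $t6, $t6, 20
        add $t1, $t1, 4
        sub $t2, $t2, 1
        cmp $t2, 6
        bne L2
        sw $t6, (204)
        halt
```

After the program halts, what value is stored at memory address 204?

17

after li $t6, 8: $t6=8
after li $t2, 9: $t2=9
after li $t1, 200: $t1=200
after add $t6, $t6, 19: $t6=8+19=27
after lw $t6, 0($t1): $t6=M[200]=6
after and $t6, $t6, 63: $t6=6&63=6
after lw $t6, 0($t1): $t6=M[200]=6
after xor $t6, $t6, 20: $t6=6^20=18
after add $t1, $t1, 4: $t1=200+4=204
after sub $t2, $t2, 1: $t2=9-1=8
cmp $t2, 6  (cmp 8,6)
bne L2: taken
after add $t6, $t6, 19: $t6=18+19=37
after lw $t6, 0($t1): $t6=M[204]=21
after and $t6, $t6, 63: $t6=21&63=21
after lw $t6, 0($t1): $t6=M[204]=21
after xor $t6, $t6, 20: $t6=21^20=1
after add $t1, $t1, 4: $t1=204+4=208
after sub $t2, $t2, 1: $t2=8-1=7
cmp $t2, 6  (cmp 7,6)
bne L2: taken
after add $t6, $t6, 19: $t6=1+19=20
after lw $t6, 0($t1): $t6=M[208]=5
after and $t6, $t6, 63: $t6=5&63=5
after lw $t6, 0($t1): $t6=M[208]=5
after xor $t6, $t6, 20: $t6=5^20=17
after add $t1, $t1, 4: $t1=208+4=212
after sub $t2, $t2, 1: $t2=7-1=6
cmp $t2, 6  (cmp 6,6)
bne L2: not taken
sw $t6, (204) → M[204]=17
halt.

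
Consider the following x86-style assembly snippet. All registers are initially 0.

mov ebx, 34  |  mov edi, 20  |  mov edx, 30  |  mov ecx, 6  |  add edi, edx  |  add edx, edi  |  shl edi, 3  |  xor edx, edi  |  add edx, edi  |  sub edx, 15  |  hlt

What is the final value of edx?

after mov ebx, 34: ebx=34
after mov edi, 20: edi=20
after mov edx, 30: edx=30
after mov ecx, 6: ecx=6
after add edi, edx: edi=20+30=50
after add edx, edi: edx=30+50=80
after shl edi, 3: edi=50<<3=400
after xor edx, edi: edx=80^400=448
after add edx, edi: edx=448+400=848
after sub edx, 15: edx=848-15=833
halt.

833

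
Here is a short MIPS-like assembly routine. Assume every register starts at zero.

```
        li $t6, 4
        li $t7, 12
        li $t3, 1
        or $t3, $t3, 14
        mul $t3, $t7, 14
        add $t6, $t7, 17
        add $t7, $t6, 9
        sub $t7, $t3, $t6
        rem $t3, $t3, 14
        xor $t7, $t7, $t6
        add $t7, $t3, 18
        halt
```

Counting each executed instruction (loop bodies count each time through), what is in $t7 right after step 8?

139

li $t6, 4 → $t6=4
li $t7, 12 → $t7=12
li $t3, 1 → $t3=1
or $t3, $t3, 14 → $t3=1|14=15
mul $t3, $t7, 14 → $t3=12*14=168
add $t6, $t7, 17 → $t6=12+17=29
add $t7, $t6, 9 → $t7=29+9=38
sub $t7, $t3, $t6 → $t7=168-29=139
After step 8: $t7 = 139.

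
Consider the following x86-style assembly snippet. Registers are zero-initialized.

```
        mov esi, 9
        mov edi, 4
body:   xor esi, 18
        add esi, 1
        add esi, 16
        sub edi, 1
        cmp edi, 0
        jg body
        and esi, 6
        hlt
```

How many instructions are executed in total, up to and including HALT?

after mov esi, 9: esi=9
after mov edi, 4: edi=4
after xor esi, 18: esi=9^18=27
after add esi, 1: esi=27+1=28
after add esi, 16: esi=28+16=44
after sub edi, 1: edi=4-1=3
cmp edi, 0  (cmp 3,0)
jg body: taken
after xor esi, 18: esi=44^18=62
after add esi, 1: esi=62+1=63
after add esi, 16: esi=63+16=79
after sub edi, 1: edi=3-1=2
cmp edi, 0  (cmp 2,0)
jg body: taken
after xor esi, 18: esi=79^18=93
after add esi, 1: esi=93+1=94
after add esi, 16: esi=94+16=110
after sub edi, 1: edi=2-1=1
cmp edi, 0  (cmp 1,0)
jg body: taken
after xor esi, 18: esi=110^18=124
after add esi, 1: esi=124+1=125
after add esi, 16: esi=125+16=141
after sub edi, 1: edi=1-1=0
cmp edi, 0  (cmp 0,0)
jg body: not taken
after and esi, 6: esi=141&6=4
halt.
Total executed instructions: 28.

28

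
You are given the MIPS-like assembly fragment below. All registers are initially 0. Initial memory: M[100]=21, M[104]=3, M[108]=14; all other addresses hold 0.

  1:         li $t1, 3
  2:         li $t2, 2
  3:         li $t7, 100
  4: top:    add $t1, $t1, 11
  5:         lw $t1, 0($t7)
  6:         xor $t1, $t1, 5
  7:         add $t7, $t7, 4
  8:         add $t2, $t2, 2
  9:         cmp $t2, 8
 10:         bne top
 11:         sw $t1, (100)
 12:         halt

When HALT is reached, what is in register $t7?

$t1=3
$t2=2
$t7=100
$t1=3+11=14
$t1=M[100]=21
$t1=21^5=16
$t7=100+4=104
$t2=2+2=4
cmp $t2, 8  (cmp 4,8)
bne top: taken
$t1=16+11=27
$t1=M[104]=3
$t1=3^5=6
$t7=104+4=108
$t2=4+2=6
cmp $t2, 8  (cmp 6,8)
bne top: taken
$t1=6+11=17
$t1=M[108]=14
$t1=14^5=11
$t7=108+4=112
$t2=6+2=8
cmp $t2, 8  (cmp 8,8)
bne top: not taken
sw $t1, (100) → M[100]=11
halt.

112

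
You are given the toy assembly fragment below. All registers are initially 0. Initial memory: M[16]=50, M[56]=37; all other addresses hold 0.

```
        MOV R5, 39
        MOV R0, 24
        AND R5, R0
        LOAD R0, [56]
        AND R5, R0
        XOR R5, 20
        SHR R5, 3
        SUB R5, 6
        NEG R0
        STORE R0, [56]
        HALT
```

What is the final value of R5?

-4

R5=39
R0=24
R5=39&24=0
R0=M[56]=37
R5=0&37=0
R5=0^20=20
R5=20>>3=2
R5=2-6=-4
R0=-(37)=-37
STORE R0, [56] → M[56]=-37
halt.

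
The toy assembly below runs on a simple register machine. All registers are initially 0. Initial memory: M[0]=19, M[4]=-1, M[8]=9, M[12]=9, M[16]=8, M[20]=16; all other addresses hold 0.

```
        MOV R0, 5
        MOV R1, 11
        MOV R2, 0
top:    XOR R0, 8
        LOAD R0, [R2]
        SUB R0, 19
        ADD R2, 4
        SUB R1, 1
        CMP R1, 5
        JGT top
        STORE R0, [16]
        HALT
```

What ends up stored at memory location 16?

MOV R0, 5 → R0=5
MOV R1, 11 → R1=11
MOV R2, 0 → R2=0
XOR R0, 8 → R0=5^8=13
LOAD R0, [R2] → R0=M[0]=19
SUB R0, 19 → R0=19-19=0
ADD R2, 4 → R2=0+4=4
SUB R1, 1 → R1=11-1=10
CMP R1, 5  (cmp 10,5)
JGT top: taken
XOR R0, 8 → R0=0^8=8
LOAD R0, [R2] → R0=M[4]=-1
SUB R0, 19 → R0=(-1)-19=-20
ADD R2, 4 → R2=4+4=8
SUB R1, 1 → R1=10-1=9
CMP R1, 5  (cmp 9,5)
JGT top: taken
XOR R0, 8 → R0=(-20)^8=-28
LOAD R0, [R2] → R0=M[8]=9
SUB R0, 19 → R0=9-19=-10
ADD R2, 4 → R2=8+4=12
SUB R1, 1 → R1=9-1=8
CMP R1, 5  (cmp 8,5)
JGT top: taken
XOR R0, 8 → R0=(-10)^8=-2
LOAD R0, [R2] → R0=M[12]=9
SUB R0, 19 → R0=9-19=-10
ADD R2, 4 → R2=12+4=16
SUB R1, 1 → R1=8-1=7
CMP R1, 5  (cmp 7,5)
JGT top: taken
XOR R0, 8 → R0=(-10)^8=-2
LOAD R0, [R2] → R0=M[16]=8
SUB R0, 19 → R0=8-19=-11
ADD R2, 4 → R2=16+4=20
SUB R1, 1 → R1=7-1=6
CMP R1, 5  (cmp 6,5)
JGT top: taken
XOR R0, 8 → R0=(-11)^8=-3
LOAD R0, [R2] → R0=M[20]=16
SUB R0, 19 → R0=16-19=-3
ADD R2, 4 → R2=20+4=24
SUB R1, 1 → R1=6-1=5
CMP R1, 5  (cmp 5,5)
JGT top: not taken
STORE R0, [16] → M[16]=-3
halt.

-3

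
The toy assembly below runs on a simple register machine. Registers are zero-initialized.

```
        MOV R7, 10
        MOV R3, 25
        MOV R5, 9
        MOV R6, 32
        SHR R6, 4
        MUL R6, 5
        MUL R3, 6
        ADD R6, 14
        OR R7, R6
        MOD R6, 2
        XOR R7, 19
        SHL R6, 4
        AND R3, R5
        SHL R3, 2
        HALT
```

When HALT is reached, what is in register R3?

R7=10
R3=25
R5=9
R6=32
R6=32>>4=2
R6=2*5=10
R3=25*6=150
R6=10+14=24
R7=10|24=26
R6=24%2=0
R7=26^19=9
R6=0<<4=0
R3=150&9=0
R3=0<<2=0
halt.

0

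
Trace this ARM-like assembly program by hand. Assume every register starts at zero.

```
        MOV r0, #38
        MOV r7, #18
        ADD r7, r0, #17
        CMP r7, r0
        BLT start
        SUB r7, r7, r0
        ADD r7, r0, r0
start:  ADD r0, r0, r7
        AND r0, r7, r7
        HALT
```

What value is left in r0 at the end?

76

r0=38
r7=18
r7=38+17=55
CMP r7, r0  (cmp 55,38)
BLT start: not taken
r7=55-38=17
r7=38+38=76
r0=38+76=114
r0=76&76=76
halt.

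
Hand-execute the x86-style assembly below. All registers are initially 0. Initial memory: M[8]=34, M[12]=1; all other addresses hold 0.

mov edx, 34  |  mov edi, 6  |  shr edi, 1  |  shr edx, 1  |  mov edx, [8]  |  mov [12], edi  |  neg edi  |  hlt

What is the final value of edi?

-3

mov edx, 34 → edx=34
mov edi, 6 → edi=6
shr edi, 1 → edi=6>>1=3
shr edx, 1 → edx=34>>1=17
mov edx, [8] → edx=M[8]=34
mov [12], edi → M[12]=3
neg edi → edi=-(3)=-3
halt.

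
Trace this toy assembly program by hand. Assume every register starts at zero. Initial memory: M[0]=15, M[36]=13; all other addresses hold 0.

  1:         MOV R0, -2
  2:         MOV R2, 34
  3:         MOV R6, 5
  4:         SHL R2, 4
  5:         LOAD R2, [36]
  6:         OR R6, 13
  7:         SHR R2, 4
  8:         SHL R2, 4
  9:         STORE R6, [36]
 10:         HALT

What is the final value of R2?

MOV R0, -2 → R0=-2
MOV R2, 34 → R2=34
MOV R6, 5 → R6=5
SHL R2, 4 → R2=34<<4=544
LOAD R2, [36] → R2=M[36]=13
OR R6, 13 → R6=5|13=13
SHR R2, 4 → R2=13>>4=0
SHL R2, 4 → R2=0<<4=0
STORE R6, [36] → M[36]=13
halt.

0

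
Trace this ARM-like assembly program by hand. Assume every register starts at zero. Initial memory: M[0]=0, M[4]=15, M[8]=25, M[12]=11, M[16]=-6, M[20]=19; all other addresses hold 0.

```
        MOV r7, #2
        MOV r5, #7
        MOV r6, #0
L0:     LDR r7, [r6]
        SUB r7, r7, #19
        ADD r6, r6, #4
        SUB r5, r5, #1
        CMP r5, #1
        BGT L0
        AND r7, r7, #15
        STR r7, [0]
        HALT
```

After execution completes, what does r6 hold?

24

r7=2
r5=7
r6=0
r7=M[0]=0
r7=0-19=-19
r6=0+4=4
r5=7-1=6
CMP r5, #1  (cmp 6,1)
BGT L0: taken
r7=M[4]=15
r7=15-19=-4
r6=4+4=8
r5=6-1=5
CMP r5, #1  (cmp 5,1)
BGT L0: taken
r7=M[8]=25
r7=25-19=6
r6=8+4=12
r5=5-1=4
CMP r5, #1  (cmp 4,1)
BGT L0: taken
r7=M[12]=11
r7=11-19=-8
r6=12+4=16
r5=4-1=3
CMP r5, #1  (cmp 3,1)
BGT L0: taken
r7=M[16]=-6
r7=(-6)-19=-25
r6=16+4=20
r5=3-1=2
CMP r5, #1  (cmp 2,1)
BGT L0: taken
r7=M[20]=19
r7=19-19=0
r6=20+4=24
r5=2-1=1
CMP r5, #1  (cmp 1,1)
BGT L0: not taken
r7=0&15=0
STR r7, [0] → M[0]=0
halt.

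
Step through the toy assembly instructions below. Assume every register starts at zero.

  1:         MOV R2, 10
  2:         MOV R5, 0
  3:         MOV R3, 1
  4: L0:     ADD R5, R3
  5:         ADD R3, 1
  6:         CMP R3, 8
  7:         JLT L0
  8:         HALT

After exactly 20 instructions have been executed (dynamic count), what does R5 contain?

15

after MOV R2, 10: R2=10
after MOV R5, 0: R5=0
after MOV R3, 1: R3=1
after ADD R5, R3: R5=0+1=1
after ADD R3, 1: R3=1+1=2
CMP R3, 8  (cmp 2,8)
JLT L0: taken
after ADD R5, R3: R5=1+2=3
after ADD R3, 1: R3=2+1=3
CMP R3, 8  (cmp 3,8)
JLT L0: taken
after ADD R5, R3: R5=3+3=6
after ADD R3, 1: R3=3+1=4
CMP R3, 8  (cmp 4,8)
JLT L0: taken
after ADD R5, R3: R5=6+4=10
after ADD R3, 1: R3=4+1=5
CMP R3, 8  (cmp 5,8)
JLT L0: taken
after ADD R5, R3: R5=10+5=15
After step 20: R5 = 15.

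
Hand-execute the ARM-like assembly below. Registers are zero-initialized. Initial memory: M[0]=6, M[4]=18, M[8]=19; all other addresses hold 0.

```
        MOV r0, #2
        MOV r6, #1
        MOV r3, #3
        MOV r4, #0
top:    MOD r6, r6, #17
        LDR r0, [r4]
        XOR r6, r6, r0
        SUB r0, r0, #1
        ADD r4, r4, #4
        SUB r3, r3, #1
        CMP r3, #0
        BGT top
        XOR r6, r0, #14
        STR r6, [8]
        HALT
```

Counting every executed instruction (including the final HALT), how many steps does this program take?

31

after MOV r0, #2: r0=2
after MOV r6, #1: r6=1
after MOV r3, #3: r3=3
after MOV r4, #0: r4=0
after MOD r6, r6, #17: r6=1%17=1
after LDR r0, [r4]: r0=M[0]=6
after XOR r6, r6, r0: r6=1^6=7
after SUB r0, r0, #1: r0=6-1=5
after ADD r4, r4, #4: r4=0+4=4
after SUB r3, r3, #1: r3=3-1=2
CMP r3, #0  (cmp 2,0)
BGT top: taken
after MOD r6, r6, #17: r6=7%17=7
after LDR r0, [r4]: r0=M[4]=18
after XOR r6, r6, r0: r6=7^18=21
after SUB r0, r0, #1: r0=18-1=17
after ADD r4, r4, #4: r4=4+4=8
after SUB r3, r3, #1: r3=2-1=1
CMP r3, #0  (cmp 1,0)
BGT top: taken
after MOD r6, r6, #17: r6=21%17=4
after LDR r0, [r4]: r0=M[8]=19
after XOR r6, r6, r0: r6=4^19=23
after SUB r0, r0, #1: r0=19-1=18
after ADD r4, r4, #4: r4=8+4=12
after SUB r3, r3, #1: r3=1-1=0
CMP r3, #0  (cmp 0,0)
BGT top: not taken
after XOR r6, r0, #14: r6=18^14=28
STR r6, [8] → M[8]=28
halt.
Total executed instructions: 31.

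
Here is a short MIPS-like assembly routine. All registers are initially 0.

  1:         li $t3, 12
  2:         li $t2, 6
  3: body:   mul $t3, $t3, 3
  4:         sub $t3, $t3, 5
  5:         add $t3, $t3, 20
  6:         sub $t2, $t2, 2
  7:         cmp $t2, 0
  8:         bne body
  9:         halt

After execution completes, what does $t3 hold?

li $t3, 12 → $t3=12
li $t2, 6 → $t2=6
mul $t3, $t3, 3 → $t3=12*3=36
sub $t3, $t3, 5 → $t3=36-5=31
add $t3, $t3, 20 → $t3=31+20=51
sub $t2, $t2, 2 → $t2=6-2=4
cmp $t2, 0  (cmp 4,0)
bne body: taken
mul $t3, $t3, 3 → $t3=51*3=153
sub $t3, $t3, 5 → $t3=153-5=148
add $t3, $t3, 20 → $t3=148+20=168
sub $t2, $t2, 2 → $t2=4-2=2
cmp $t2, 0  (cmp 2,0)
bne body: taken
mul $t3, $t3, 3 → $t3=168*3=504
sub $t3, $t3, 5 → $t3=504-5=499
add $t3, $t3, 20 → $t3=499+20=519
sub $t2, $t2, 2 → $t2=2-2=0
cmp $t2, 0  (cmp 0,0)
bne body: not taken
halt.

519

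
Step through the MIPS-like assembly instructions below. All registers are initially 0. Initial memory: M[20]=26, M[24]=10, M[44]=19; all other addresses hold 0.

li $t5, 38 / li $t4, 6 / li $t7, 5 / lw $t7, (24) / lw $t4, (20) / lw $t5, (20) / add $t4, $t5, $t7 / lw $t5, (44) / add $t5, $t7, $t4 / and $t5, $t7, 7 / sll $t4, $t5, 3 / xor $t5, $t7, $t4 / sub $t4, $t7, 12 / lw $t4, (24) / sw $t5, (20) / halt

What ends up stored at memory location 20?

after li $t5, 38: $t5=38
after li $t4, 6: $t4=6
after li $t7, 5: $t7=5
after lw $t7, (24): $t7=M[24]=10
after lw $t4, (20): $t4=M[20]=26
after lw $t5, (20): $t5=M[20]=26
after add $t4, $t5, $t7: $t4=26+10=36
after lw $t5, (44): $t5=M[44]=19
after add $t5, $t7, $t4: $t5=10+36=46
after and $t5, $t7, 7: $t5=10&7=2
after sll $t4, $t5, 3: $t4=2<<3=16
after xor $t5, $t7, $t4: $t5=10^16=26
after sub $t4, $t7, 12: $t4=10-12=-2
after lw $t4, (24): $t4=M[24]=10
sw $t5, (20) → M[20]=26
halt.

26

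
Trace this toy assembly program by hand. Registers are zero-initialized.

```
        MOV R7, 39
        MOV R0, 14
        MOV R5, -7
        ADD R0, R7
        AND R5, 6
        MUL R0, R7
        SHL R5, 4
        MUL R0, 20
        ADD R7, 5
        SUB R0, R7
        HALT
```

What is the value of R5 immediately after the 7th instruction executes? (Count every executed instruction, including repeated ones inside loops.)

0

R7=39
R0=14
R5=-7
R0=14+39=53
R5=(-7)&6=0
R0=53*39=2067
R5=0<<4=0
After step 7: R5 = 0.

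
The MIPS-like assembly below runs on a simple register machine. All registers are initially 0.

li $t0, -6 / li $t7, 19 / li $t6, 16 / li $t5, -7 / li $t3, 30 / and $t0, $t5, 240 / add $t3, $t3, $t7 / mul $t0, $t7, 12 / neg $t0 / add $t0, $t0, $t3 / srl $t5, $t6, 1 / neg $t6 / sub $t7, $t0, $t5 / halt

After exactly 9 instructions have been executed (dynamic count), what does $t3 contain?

49

after li $t0, -6: $t0=-6
after li $t7, 19: $t7=19
after li $t6, 16: $t6=16
after li $t5, -7: $t5=-7
after li $t3, 30: $t3=30
after and $t0, $t5, 240: $t0=(-7)&240=240
after add $t3, $t3, $t7: $t3=30+19=49
after mul $t0, $t7, 12: $t0=19*12=228
after neg $t0: $t0=-(228)=-228
After step 9: $t3 = 49.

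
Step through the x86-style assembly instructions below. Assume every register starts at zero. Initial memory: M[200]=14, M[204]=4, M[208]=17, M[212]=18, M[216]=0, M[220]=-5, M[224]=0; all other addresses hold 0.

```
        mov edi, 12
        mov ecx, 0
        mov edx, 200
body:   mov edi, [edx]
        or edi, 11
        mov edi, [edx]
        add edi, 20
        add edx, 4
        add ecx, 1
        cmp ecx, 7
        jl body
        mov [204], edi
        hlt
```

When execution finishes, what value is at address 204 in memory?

edi=12
ecx=0
edx=200
edi=M[200]=14
edi=14|11=15
edi=M[200]=14
edi=14+20=34
edx=200+4=204
ecx=0+1=1
cmp ecx, 7  (cmp 1,7)
jl body: taken
edi=M[204]=4
edi=4|11=15
edi=M[204]=4
edi=4+20=24
edx=204+4=208
ecx=1+1=2
cmp ecx, 7  (cmp 2,7)
jl body: taken
edi=M[208]=17
edi=17|11=27
edi=M[208]=17
edi=17+20=37
edx=208+4=212
ecx=2+1=3
cmp ecx, 7  (cmp 3,7)
jl body: taken
edi=M[212]=18
edi=18|11=27
edi=M[212]=18
edi=18+20=38
edx=212+4=216
ecx=3+1=4
cmp ecx, 7  (cmp 4,7)
jl body: taken
edi=M[216]=0
edi=0|11=11
edi=M[216]=0
edi=0+20=20
edx=216+4=220
ecx=4+1=5
cmp ecx, 7  (cmp 5,7)
jl body: taken
edi=M[220]=-5
edi=(-5)|11=-5
edi=M[220]=-5
edi=(-5)+20=15
edx=220+4=224
ecx=5+1=6
cmp ecx, 7  (cmp 6,7)
jl body: taken
edi=M[224]=0
edi=0|11=11
edi=M[224]=0
edi=0+20=20
edx=224+4=228
ecx=6+1=7
cmp ecx, 7  (cmp 7,7)
jl body: not taken
mov [204], edi → M[204]=20
halt.

20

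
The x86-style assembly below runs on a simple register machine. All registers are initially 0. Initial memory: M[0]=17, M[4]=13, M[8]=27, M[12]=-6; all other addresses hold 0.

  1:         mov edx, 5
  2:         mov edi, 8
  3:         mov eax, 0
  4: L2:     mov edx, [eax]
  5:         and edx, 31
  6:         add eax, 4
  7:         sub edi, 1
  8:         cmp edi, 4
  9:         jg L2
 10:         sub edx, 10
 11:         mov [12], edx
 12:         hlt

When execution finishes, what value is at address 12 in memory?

edx=5
edi=8
eax=0
edx=M[0]=17
edx=17&31=17
eax=0+4=4
edi=8-1=7
cmp edi, 4  (cmp 7,4)
jg L2: taken
edx=M[4]=13
edx=13&31=13
eax=4+4=8
edi=7-1=6
cmp edi, 4  (cmp 6,4)
jg L2: taken
edx=M[8]=27
edx=27&31=27
eax=8+4=12
edi=6-1=5
cmp edi, 4  (cmp 5,4)
jg L2: taken
edx=M[12]=-6
edx=(-6)&31=26
eax=12+4=16
edi=5-1=4
cmp edi, 4  (cmp 4,4)
jg L2: not taken
edx=26-10=16
mov [12], edx → M[12]=16
halt.

16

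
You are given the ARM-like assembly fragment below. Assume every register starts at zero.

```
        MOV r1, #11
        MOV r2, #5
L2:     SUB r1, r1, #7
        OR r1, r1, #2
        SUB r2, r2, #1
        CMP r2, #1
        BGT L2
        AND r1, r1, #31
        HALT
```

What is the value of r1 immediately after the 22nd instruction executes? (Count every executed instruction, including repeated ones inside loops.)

-13

MOV r1, #11 → r1=11
MOV r2, #5 → r2=5
SUB r1, r1, #7 → r1=11-7=4
OR r1, r1, #2 → r1=4|2=6
SUB r2, r2, #1 → r2=5-1=4
CMP r2, #1  (cmp 4,1)
BGT L2: taken
SUB r1, r1, #7 → r1=6-7=-1
OR r1, r1, #2 → r1=(-1)|2=-1
SUB r2, r2, #1 → r2=4-1=3
CMP r2, #1  (cmp 3,1)
BGT L2: taken
SUB r1, r1, #7 → r1=(-1)-7=-8
OR r1, r1, #2 → r1=(-8)|2=-6
SUB r2, r2, #1 → r2=3-1=2
CMP r2, #1  (cmp 2,1)
BGT L2: taken
SUB r1, r1, #7 → r1=(-6)-7=-13
OR r1, r1, #2 → r1=(-13)|2=-13
SUB r2, r2, #1 → r2=2-1=1
CMP r2, #1  (cmp 1,1)
BGT L2: not taken
After step 22: r1 = -13.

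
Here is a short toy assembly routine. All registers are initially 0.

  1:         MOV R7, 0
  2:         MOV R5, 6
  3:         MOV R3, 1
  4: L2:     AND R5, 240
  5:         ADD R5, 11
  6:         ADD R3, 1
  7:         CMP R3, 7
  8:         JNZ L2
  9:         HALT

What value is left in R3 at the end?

7

R7=0
R5=6
R3=1
R5=6&240=0
R5=0+11=11
R3=1+1=2
CMP R3, 7  (cmp 2,7)
JNZ L2: taken
R5=11&240=0
R5=0+11=11
R3=2+1=3
CMP R3, 7  (cmp 3,7)
JNZ L2: taken
R5=11&240=0
R5=0+11=11
R3=3+1=4
CMP R3, 7  (cmp 4,7)
JNZ L2: taken
R5=11&240=0
R5=0+11=11
R3=4+1=5
CMP R3, 7  (cmp 5,7)
JNZ L2: taken
R5=11&240=0
R5=0+11=11
R3=5+1=6
CMP R3, 7  (cmp 6,7)
JNZ L2: taken
R5=11&240=0
R5=0+11=11
R3=6+1=7
CMP R3, 7  (cmp 7,7)
JNZ L2: not taken
halt.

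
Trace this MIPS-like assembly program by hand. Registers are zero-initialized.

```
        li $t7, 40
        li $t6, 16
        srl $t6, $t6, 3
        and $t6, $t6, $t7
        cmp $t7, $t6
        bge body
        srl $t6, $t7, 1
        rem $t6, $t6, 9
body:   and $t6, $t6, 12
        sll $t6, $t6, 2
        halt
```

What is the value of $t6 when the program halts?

0

li $t7, 40 → $t7=40
li $t6, 16 → $t6=16
srl $t6, $t6, 3 → $t6=16>>3=2
and $t6, $t6, $t7 → $t6=2&40=0
cmp $t7, $t6  (cmp 40,0)
bge body: taken
and $t6, $t6, 12 → $t6=0&12=0
sll $t6, $t6, 2 → $t6=0<<2=0
halt.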